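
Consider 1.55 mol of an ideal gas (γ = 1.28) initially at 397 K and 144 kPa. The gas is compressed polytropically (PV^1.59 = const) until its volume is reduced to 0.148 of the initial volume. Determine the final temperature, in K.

1230 K

V₁ = nRT₁/P₁ = 1.55×8.314×397/144 = 35.5 L.
Polytropic n=1.59: T₂ = T₁(V₁/V₂)^(n−1) = 397×(6.76)^0.59 = 1230 K; P₂ = P₁(V₁/V₂)^n = 3000 kPa.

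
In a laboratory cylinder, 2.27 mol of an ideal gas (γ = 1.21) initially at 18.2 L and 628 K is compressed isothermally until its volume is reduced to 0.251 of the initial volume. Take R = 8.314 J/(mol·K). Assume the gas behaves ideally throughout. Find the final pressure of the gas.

2590 kPa

P₁ = nRT₁/V₁ = 2.27×8.314×628/18.2 = 651 kPa.
Isothermal: T stays 628 K; PV = const ⇒ V₂ = 4.57 L, P₂ = 2590 kPa.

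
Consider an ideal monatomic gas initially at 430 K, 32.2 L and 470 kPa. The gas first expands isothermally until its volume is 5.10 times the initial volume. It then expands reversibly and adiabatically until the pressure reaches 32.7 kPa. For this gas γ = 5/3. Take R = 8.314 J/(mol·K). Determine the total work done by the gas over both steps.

n = P₁V₁/(RT₁) = 470×32.2/(8.314×430) = 4.23 mol.
Step 1 — Isothermal: T stays 430 K; PV = const ⇒ V₂ = 164 L, P₂ = 92.2 kPa.
ΔU = 0 (ideal gas, T constant).
W = nRT ln(V₂/V₁) = 4.23×8.314×430×ln(5.10) = 24700 J.
Q = ΔU + W = 24700 J.
State after step 1: P = 92.2 kPa, V = 164 L, T = 430 K.
Step 2 — Adiabatic: T₂/T₁ = (P₂/P₁)^((γ−1)/γ) ⇒ T₂ = 430×(0.355)^0.400 = 284 K; V₂ = 306 L.
ΔU = nCvΔT = 4.23×12.5×(284−430) = -7700 J.
Q = 0 for an adiabatic process, so W = −ΔU = 7700 J.
Net over both steps: W = 32400 J, Q = 24700 J, ΔU = -7700 J.

32400 J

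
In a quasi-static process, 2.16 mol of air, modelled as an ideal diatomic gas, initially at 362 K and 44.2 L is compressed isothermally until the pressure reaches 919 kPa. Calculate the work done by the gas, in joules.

-11900 J

P₁ = nRT₁/V₁ = 2.16×8.314×362/44.2 = 147 kPa.
Isothermal: T stays 362 K; PV = const ⇒ V₂ = 7.07 L, P₂ = 919 kPa.
W = nRT ln(V₂/V₁) = 2.16×8.314×362×ln(0.160) = -11900 J.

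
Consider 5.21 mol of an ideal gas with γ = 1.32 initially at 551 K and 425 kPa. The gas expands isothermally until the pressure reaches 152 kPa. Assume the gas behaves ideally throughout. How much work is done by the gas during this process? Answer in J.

V₁ = nRT₁/P₁ = 5.21×8.314×551/425 = 56.2 L.
Isothermal: T stays 551 K; PV = const ⇒ V₂ = 157 L, P₂ = 152 kPa.
W = nRT ln(V₂/V₁) = 5.21×8.314×551×ln(2.80) = 24500 J.

24500 J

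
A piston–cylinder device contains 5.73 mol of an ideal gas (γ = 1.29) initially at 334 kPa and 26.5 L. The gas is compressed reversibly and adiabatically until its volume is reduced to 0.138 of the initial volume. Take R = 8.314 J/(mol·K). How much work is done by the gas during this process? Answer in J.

T₁ = P₁V₁/(nR) = 334×26.5/(5.73×8.314) = 186 K.
Adiabatic: TV^(γ−1) = const ⇒ T₂ = 186×(7.25)^0.290 = 330 K; PV^γ = const ⇒ P₂ = 4300 kPa.
ΔU = nCvΔT = 5.73×28.7×(330−186) = 23700 J.
Q = 0 for an adiabatic process, so W = −ΔU = -23700 J.

-23700 J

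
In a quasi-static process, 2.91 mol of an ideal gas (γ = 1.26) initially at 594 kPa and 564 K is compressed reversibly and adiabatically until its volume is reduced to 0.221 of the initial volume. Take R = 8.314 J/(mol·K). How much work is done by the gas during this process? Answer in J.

-25200 J

V₁ = nRT₁/P₁ = 2.91×8.314×564/594 = 23.0 L.
Adiabatic: TV^(γ−1) = const ⇒ T₂ = 564×(4.52)^0.260 = 835 K; PV^γ = const ⇒ P₂ = 3980 kPa.
ΔU = nCvΔT = 2.91×32.0×(835−564) = 25200 J.
Q = 0 for an adiabatic process, so W = −ΔU = -25200 J.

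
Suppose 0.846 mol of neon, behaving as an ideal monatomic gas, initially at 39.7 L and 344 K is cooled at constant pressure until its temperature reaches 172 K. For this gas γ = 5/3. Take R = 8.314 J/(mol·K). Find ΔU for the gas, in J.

-1810 J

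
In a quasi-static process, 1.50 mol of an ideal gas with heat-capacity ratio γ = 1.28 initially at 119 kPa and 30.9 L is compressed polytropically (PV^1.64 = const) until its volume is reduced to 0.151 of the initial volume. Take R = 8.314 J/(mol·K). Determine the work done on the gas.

13500 J

T₁ = P₁V₁/(nR) = 119×30.9/(1.50×8.314) = 295 K.
Polytropic n=1.64: T₂ = T₁(V₁/V₂)^(n−1) = 295×(6.62)^0.64 = 989 K; P₂ = P₁(V₁/V₂)^n = 2640 kPa.
W = (P₁V₁−P₂V₂)/(n−1) = (119×30.9−2640×4.67)/0.64 = -13500 J.
Work done on the gas = −W_by = 13500 J.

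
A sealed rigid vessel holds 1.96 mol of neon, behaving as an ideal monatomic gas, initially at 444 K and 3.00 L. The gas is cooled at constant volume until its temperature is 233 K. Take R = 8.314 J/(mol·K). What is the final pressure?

1270 kPa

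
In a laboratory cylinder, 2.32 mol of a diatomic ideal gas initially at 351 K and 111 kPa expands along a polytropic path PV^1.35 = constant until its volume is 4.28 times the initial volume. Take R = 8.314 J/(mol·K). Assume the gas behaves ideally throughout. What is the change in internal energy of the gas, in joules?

V₁ = nRT₁/P₁ = 2.32×8.314×351/111 = 61.0 L.
Polytropic n=1.35: T₂ = T₁(V₁/V₂)^(n−1) = 351×(0.234)^0.35 = 211 K; P₂ = P₁(V₁/V₂)^n = 15.6 kPa.
For an ideal gas ΔU = nCvΔT with Cv = (5/2)R = 20.8 J/(mol·K).
ΔU = 2.32×20.8×(211−351) = -6750 J.

-6750 J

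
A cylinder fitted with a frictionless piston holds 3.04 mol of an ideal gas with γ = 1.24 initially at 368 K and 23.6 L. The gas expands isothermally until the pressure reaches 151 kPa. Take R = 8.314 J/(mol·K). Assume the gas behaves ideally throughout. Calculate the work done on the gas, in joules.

-8920 J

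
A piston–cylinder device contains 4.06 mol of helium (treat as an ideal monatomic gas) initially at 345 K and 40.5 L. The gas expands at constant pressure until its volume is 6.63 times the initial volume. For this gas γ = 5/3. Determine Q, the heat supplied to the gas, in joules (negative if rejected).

164000 J

P₁ = nRT₁/V₁ = 4.06×8.314×345/40.5 = 288 kPa.
Isobaric: P stays 288 kPa; V/T = const ⇒ T₂ = 2290 K, V₂ = 269 L.
W = PΔV = 288×(269−40.5) kPa·L = 65600 J.
ΔU = nCvΔT = 4.06×12.5×(2290−345) = 98300 J.
Q = ΔU + W = nCpΔT = 164000 J.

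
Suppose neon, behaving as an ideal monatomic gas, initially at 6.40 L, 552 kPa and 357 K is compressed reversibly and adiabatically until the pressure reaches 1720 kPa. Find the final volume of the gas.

3.24 L

Adiabatic: T₂/T₁ = (P₂/P₁)^((γ−1)/γ) ⇒ T₂ = 357×(3.12)^0.400 = 562 K; V₂ = 3.24 L.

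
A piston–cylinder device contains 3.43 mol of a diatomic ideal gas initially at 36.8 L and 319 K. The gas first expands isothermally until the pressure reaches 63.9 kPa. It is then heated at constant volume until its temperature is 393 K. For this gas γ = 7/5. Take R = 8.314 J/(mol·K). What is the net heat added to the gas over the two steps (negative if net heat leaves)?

P₁ = nRT₁/V₁ = 3.43×8.314×319/36.8 = 247 kPa.
Step 1 — Isothermal: T stays 319 K; PV = const ⇒ V₂ = 142 L, P₂ = 63.9 kPa.
ΔU = 0 (ideal gas, T constant).
W = nRT ln(V₂/V₁) = 3.43×8.314×319×ln(3.87) = 12300 J.
Q = ΔU + W = 12300 J.
State after step 1: P = 63.9 kPa, V = 142 L, T = 319 K.
Step 2 — Isochoric: V stays 142 L; P/T = const ⇒ T₂ = 393 K, P₂ = 78.7 kPa.
W = 0 (no volume change).
ΔU = nCvΔT = 3.43×20.8×(393−319) = 5280 J.
Q = ΔU = 5280 J.
Net over both steps: W = 12300 J, Q = 17600 J, ΔU = 5280 J.

17600 J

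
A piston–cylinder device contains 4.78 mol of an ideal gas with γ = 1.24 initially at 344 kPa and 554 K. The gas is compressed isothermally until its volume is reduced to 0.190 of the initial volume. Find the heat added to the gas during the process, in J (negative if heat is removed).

-36600 J

V₁ = nRT₁/P₁ = 4.78×8.314×554/344 = 64.0 L.
Isothermal: T stays 554 K; PV = const ⇒ V₂ = 12.2 L, P₂ = 1810 kPa.
ΔU = 0 (ideal gas, T constant).
W = nRT ln(V₂/V₁) = 4.78×8.314×554×ln(0.190) = -36600 J.
Q = ΔU + W = -36600 J.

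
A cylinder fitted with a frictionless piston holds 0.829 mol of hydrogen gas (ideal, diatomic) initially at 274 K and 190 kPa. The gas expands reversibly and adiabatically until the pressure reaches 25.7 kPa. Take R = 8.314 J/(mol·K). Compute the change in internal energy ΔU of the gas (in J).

V₁ = nRT₁/P₁ = 0.829×8.314×274/190 = 9.94 L.
Adiabatic: T₂/T₁ = (P₂/P₁)^((γ−1)/γ) ⇒ T₂ = 274×(0.135)^0.286 = 155 K; V₂ = 41.5 L.
For an ideal gas ΔU = nCvΔT with Cv = (5/2)R = 20.8 J/(mol·K).
ΔU = 0.829×20.8×(155−274) = -2060 J.

-2060 J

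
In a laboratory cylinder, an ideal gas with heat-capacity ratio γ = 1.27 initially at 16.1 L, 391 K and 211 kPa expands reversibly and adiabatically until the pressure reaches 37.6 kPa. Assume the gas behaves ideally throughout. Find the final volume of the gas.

Adiabatic: T₂/T₁ = (P₂/P₁)^((γ−1)/γ) ⇒ T₂ = 391×(0.178)^0.213 = 271 K; V₂ = 62.6 L.

62.6 L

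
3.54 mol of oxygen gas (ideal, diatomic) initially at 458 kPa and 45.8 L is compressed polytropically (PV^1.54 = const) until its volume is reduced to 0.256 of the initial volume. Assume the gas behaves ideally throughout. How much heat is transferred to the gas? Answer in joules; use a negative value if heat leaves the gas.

14800 J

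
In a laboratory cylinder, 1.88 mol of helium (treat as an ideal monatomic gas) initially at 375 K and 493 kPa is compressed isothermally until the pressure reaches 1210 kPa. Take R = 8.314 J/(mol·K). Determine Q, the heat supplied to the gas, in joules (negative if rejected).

V₁ = nRT₁/P₁ = 1.88×8.314×375/493 = 11.9 L.
Isothermal: T stays 375 K; PV = const ⇒ V₂ = 4.84 L, P₂ = 1210 kPa.
ΔU = 0 (ideal gas, T constant).
W = nRT ln(V₂/V₁) = 1.88×8.314×375×ln(0.407) = -5260 J.
Q = ΔU + W = -5260 J.

-5260 J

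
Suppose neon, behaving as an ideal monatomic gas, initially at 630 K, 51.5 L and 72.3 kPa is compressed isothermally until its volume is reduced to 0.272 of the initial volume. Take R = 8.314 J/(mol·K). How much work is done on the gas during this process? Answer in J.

4850 J

n = P₁V₁/(RT₁) = 72.3×51.5/(8.314×630) = 0.711 mol.
Isothermal: T stays 630 K; PV = const ⇒ V₂ = 14.0 L, P₂ = 266 kPa.
W = nRT ln(V₂/V₁) = 0.711×8.314×630×ln(0.272) = -4850 J.
Work done on the gas = −W_by = 4850 J.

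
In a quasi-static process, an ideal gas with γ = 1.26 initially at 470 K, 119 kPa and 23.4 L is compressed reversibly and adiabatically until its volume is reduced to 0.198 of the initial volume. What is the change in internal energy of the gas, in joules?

n = P₁V₁/(RT₁) = 119×23.4/(8.314×470) = 0.713 mol.
Adiabatic: TV^(γ−1) = const ⇒ T₂ = 470×(5.05)^0.260 = 716 K; PV^γ = const ⇒ P₂ = 916 kPa.
For an ideal gas ΔU = nCvΔT with Cv = R/(γ−1) = 32.0 J/(mol·K).
ΔU = 0.713×32.0×(716−470) = 5610 J.

5610 J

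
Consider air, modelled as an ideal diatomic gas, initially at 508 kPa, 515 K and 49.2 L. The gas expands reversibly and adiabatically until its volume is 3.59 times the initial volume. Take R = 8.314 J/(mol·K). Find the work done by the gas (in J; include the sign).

25000 J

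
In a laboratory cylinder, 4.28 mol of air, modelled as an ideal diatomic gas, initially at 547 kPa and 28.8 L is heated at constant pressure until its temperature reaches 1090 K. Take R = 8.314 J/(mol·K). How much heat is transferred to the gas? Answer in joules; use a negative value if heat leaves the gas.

80600 J

T₁ = P₁V₁/(nR) = 547×28.8/(4.28×8.314) = 443 K.
Isobaric: P stays 547 kPa; V/T = const ⇒ T₂ = 1090 K, V₂ = 70.9 L.
W = PΔV = 547×(70.9−28.8) kPa·L = 23000 J.
ΔU = nCvΔT = 4.28×20.8×(1090−443) = 57600 J.
Q = ΔU + W = nCpΔT = 80600 J.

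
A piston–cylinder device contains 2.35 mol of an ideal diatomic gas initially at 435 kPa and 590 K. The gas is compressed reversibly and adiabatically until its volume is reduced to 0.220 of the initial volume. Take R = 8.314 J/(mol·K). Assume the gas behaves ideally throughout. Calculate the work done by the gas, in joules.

-24000 J

V₁ = nRT₁/P₁ = 2.35×8.314×590/435 = 26.5 L.
Adiabatic: TV^(γ−1) = const ⇒ T₂ = 590×(4.55)^0.400 = 1080 K; PV^γ = const ⇒ P₂ = 3620 kPa.
ΔU = nCvΔT = 2.35×20.8×(1080−590) = 24000 J.
Q = 0 for an adiabatic process, so W = −ΔU = -24000 J.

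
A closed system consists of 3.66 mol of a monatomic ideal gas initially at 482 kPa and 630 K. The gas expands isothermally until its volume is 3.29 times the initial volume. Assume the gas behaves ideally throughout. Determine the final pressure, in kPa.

V₁ = nRT₁/P₁ = 3.66×8.314×630/482 = 39.8 L.
Isothermal: T stays 630 K; PV = const ⇒ V₂ = 131 L, P₂ = 147 kPa.

147 kPa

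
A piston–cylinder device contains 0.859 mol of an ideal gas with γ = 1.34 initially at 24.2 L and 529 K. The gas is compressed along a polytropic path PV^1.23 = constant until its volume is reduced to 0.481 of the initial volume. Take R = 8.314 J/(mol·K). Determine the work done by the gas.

P₁ = nRT₁/V₁ = 0.859×8.314×529/24.2 = 156 kPa.
Polytropic n=1.23: T₂ = T₁(V₁/V₂)^(n−1) = 529×(2.08)^0.23 = 626 K; P₂ = P₁(V₁/V₂)^n = 384 kPa.
W = (P₁V₁−P₂V₂)/(n−1) = (156×24.2−384×11.6)/0.23 = -3010 J.

-3010 J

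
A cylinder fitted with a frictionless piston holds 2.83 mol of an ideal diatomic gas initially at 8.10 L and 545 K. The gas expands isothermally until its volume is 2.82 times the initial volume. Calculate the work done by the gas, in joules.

P₁ = nRT₁/V₁ = 2.83×8.314×545/8.10 = 1580 kPa.
Isothermal: T stays 545 K; PV = const ⇒ V₂ = 22.8 L, P₂ = 561 kPa.
W = nRT ln(V₂/V₁) = 2.83×8.314×545×ln(2.82) = 13300 J.

13300 J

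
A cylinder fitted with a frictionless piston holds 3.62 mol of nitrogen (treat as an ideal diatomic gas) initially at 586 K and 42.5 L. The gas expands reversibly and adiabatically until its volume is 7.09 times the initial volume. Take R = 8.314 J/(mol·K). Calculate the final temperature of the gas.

P₁ = nRT₁/V₁ = 3.62×8.314×586/42.5 = 415 kPa.
Adiabatic: TV^(γ−1) = const ⇒ T₂ = 586×(0.141)^0.400 = 268 K; PV^γ = const ⇒ P₂ = 26.7 kPa.

268 K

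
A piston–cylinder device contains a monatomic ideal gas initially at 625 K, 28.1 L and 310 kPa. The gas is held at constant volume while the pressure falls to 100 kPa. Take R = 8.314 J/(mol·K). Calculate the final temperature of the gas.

202 K

Isochoric: V stays 28.1 L; P/T = const ⇒ T₂ = 202 K, P₂ = 100 kPa.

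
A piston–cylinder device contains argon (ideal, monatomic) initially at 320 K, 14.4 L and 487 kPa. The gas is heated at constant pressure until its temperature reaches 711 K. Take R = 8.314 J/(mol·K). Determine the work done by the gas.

8570 J

n = P₁V₁/(RT₁) = 487×14.4/(8.314×320) = 2.64 mol.
Isobaric: P stays 487 kPa; V/T = const ⇒ T₂ = 711 K, V₂ = 32.0 L.
W = PΔV = 487×(32.0−14.4) kPa·L = 8570 J.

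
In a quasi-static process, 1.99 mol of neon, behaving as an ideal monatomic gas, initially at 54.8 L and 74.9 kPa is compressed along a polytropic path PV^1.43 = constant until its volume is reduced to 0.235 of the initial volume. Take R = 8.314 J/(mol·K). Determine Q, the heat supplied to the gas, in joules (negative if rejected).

T₁ = P₁V₁/(nR) = 74.9×54.8/(1.99×8.314) = 248 K.
Polytropic n=1.43: T₂ = T₁(V₁/V₂)^(n−1) = 248×(4.26)^0.43 = 462 K; P₂ = P₁(V₁/V₂)^n = 594 kPa.
W = (P₁V₁−P₂V₂)/(n−1) = (74.9×54.8−594×12.9)/0.43 = -8250 J.
ΔU = nCvΔT = 1.99×12.5×(462−248) = 5320 J.
Q = ΔU + W = -2930 J.

-2930 J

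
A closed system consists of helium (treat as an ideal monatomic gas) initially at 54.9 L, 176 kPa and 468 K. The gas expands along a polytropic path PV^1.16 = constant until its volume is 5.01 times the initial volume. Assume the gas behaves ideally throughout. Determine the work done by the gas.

n = P₁V₁/(RT₁) = 176×54.9/(8.314×468) = 2.48 mol.
Polytropic n=1.16: T₂ = T₁(V₁/V₂)^(n−1) = 468×(0.200)^0.16 = 362 K; P₂ = P₁(V₁/V₂)^n = 27.1 kPa.
W = (P₁V₁−P₂V₂)/(n−1) = (176×54.9−27.1×275)/0.16 = 13700 J.

13700 J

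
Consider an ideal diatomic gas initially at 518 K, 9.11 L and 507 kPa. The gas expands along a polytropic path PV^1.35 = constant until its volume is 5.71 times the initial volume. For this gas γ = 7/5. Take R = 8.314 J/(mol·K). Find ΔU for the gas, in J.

n = P₁V₁/(RT₁) = 507×9.11/(8.314×518) = 1.07 mol.
Polytropic n=1.35: T₂ = T₁(V₁/V₂)^(n−1) = 518×(0.175)^0.35 = 282 K; P₂ = P₁(V₁/V₂)^n = 48.3 kPa.
For an ideal gas ΔU = nCvΔT with Cv = (5/2)R = 20.8 J/(mol·K).
ΔU = 1.07×20.8×(282−518) = -5270 J.

-5270 J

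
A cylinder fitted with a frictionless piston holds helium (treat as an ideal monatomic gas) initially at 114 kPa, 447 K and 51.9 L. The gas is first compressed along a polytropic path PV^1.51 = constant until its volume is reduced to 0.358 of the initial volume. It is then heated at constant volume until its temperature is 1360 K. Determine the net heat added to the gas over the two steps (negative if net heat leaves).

10100 J

n = P₁V₁/(RT₁) = 114×51.9/(8.314×447) = 1.59 mol.
Step 1 — Polytropic n=1.51: T₂ = T₁(V₁/V₂)^(n−1) = 447×(2.79)^0.51 = 755 K; P₂ = P₁(V₁/V₂)^n = 538 kPa.
W = (P₁V₁−P₂V₂)/(n−1) = (114×51.9−538×18.6)/0.51 = -7990 J.
ΔU = nCvΔT = 1.59×12.5×(755−447) = 6110 J.
Q = ΔU + W = -1880 J.
State after step 1: P = 538 kPa, V = 18.6 L, T = 755 K.
Step 2 — Isochoric: V stays 18.6 L; P/T = const ⇒ T₂ = 1360 K, P₂ = 969 kPa.
W = 0 (no volume change).
ΔU = nCvΔT = 1.59×12.5×(1360−755) = 12000 J.
Q = ΔU = 12000 J.
Net over both steps: W = -7990 J, Q = 10100 J, ΔU = 18100 J.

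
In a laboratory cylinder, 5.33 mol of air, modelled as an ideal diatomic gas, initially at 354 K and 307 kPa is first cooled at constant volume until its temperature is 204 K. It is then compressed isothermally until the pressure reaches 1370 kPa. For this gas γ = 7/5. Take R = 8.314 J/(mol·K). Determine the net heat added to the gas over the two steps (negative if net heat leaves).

-35100 J

V₁ = nRT₁/P₁ = 5.33×8.314×354/307 = 51.1 L.
Step 1 — Isochoric: V stays 51.1 L; P/T = const ⇒ T₂ = 204 K, P₂ = 177 kPa.
W = 0 (no volume change).
ΔU = nCvΔT = 5.33×20.8×(204−354) = -16600 J.
Q = ΔU = -16600 J.
State after step 1: P = 177 kPa, V = 51.1 L, T = 204 K.
Step 2 — Isothermal: T stays 204 K; PV = const ⇒ V₂ = 6.60 L, P₂ = 1370 kPa.
ΔU = 0 (ideal gas, T constant).
W = nRT ln(V₂/V₁) = 5.33×8.314×204×ln(0.129) = -18500 J.
Q = ΔU + W = -18500 J.
Net over both steps: W = -18500 J, Q = -35100 J, ΔU = -16600 J.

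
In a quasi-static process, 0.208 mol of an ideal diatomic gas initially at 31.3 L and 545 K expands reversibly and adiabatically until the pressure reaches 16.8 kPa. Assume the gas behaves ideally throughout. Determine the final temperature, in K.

461 K

P₁ = nRT₁/V₁ = 0.208×8.314×545/31.3 = 30.1 kPa.
Adiabatic: T₂/T₁ = (P₂/P₁)^((γ−1)/γ) ⇒ T₂ = 545×(0.558)^0.286 = 461 K; V₂ = 47.5 L.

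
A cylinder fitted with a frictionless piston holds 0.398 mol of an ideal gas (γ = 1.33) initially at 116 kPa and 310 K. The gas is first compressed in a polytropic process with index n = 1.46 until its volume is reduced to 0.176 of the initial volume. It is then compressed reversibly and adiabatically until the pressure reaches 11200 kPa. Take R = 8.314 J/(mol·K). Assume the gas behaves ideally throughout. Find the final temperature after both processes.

1140 K

V₁ = nRT₁/P₁ = 0.398×8.314×310/116 = 8.84 L.
Step 1 — Polytropic n=1.46: T₂ = T₁(V₁/V₂)^(n−1) = 310×(5.68)^0.46 = 689 K; P₂ = P₁(V₁/V₂)^n = 1470 kPa.
W = (P₁V₁−P₂V₂)/(n−1) = (116×8.84−1470×1.56)/0.46 = -2730 J.
ΔU = nCvΔT = 0.398×25.2×(689−310) = 3800 J.
Q = ΔU + W = 1070 J.
State after step 1: P = 1470 kPa, V = 1.56 L, T = 689 K.
Step 2 — Adiabatic: T₂/T₁ = (P₂/P₁)^((γ−1)/γ) ⇒ T₂ = 689×(7.64)^0.248 = 1140 K; V₂ = 0.337 L.
ΔU = nCvΔT = 0.398×25.2×(1140−689) = 4540 J.
Q = 0 for an adiabatic process, so W = −ΔU = -4540 J.
Net over both steps: W = -7270 J, Q = 1070 J, ΔU = 8340 J.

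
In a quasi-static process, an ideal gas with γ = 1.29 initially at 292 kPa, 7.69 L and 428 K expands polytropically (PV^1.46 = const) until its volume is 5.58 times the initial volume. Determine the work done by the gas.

n = P₁V₁/(RT₁) = 292×7.69/(8.314×428) = 0.631 mol.
Polytropic n=1.46: T₂ = T₁(V₁/V₂)^(n−1) = 428×(0.179)^0.46 = 194 K; P₂ = P₁(V₁/V₂)^n = 23.7 kPa.
W = (P₁V₁−P₂V₂)/(n−1) = (292×7.69−23.7×42.9)/0.46 = 2670 J.

2670 J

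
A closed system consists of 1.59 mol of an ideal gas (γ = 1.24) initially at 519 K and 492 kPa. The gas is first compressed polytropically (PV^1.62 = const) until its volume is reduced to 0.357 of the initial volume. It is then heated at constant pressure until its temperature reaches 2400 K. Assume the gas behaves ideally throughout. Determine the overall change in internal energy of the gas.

104000 J

V₁ = nRT₁/P₁ = 1.59×8.314×519/492 = 13.9 L.
Step 1 — Polytropic n=1.62: T₂ = T₁(V₁/V₂)^(n−1) = 519×(2.80)^0.62 = 983 K; P₂ = P₁(V₁/V₂)^n = 2610 kPa.
W = (P₁V₁−P₂V₂)/(n−1) = (492×13.9−2610×4.98)/0.62 = -9890 J.
ΔU = nCvΔT = 1.59×34.6×(983−519) = 25600 J.
Q = ΔU + W = 15700 J.
State after step 1: P = 2610 kPa, V = 4.98 L, T = 983 K.
Step 2 — Isobaric: P stays 2610 kPa; V/T = const ⇒ T₂ = 2400 K, V₂ = 12.2 L.
W = PΔV = 2610×(12.2−4.98) kPa·L = 18700 J.
ΔU = nCvΔT = 1.59×34.6×(2400−983) = 78100 J.
Q = ΔU + W = nCpΔT = 96800 J.
Net over both steps: W = 8840 J, Q = 112000 J, ΔU = 104000 J.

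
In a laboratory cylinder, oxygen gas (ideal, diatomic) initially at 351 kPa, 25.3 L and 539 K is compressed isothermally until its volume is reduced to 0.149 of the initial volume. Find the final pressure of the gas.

2360 kPa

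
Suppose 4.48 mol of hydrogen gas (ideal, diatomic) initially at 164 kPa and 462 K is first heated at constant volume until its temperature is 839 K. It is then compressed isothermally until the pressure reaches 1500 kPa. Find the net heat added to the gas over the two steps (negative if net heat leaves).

V₁ = nRT₁/P₁ = 4.48×8.314×462/164 = 105 L.
Step 1 — Isochoric: V stays 105 L; P/T = const ⇒ T₂ = 839 K, P₂ = 298 kPa.
W = 0 (no volume change).
ΔU = nCvΔT = 4.48×20.8×(839−462) = 35100 J.
Q = ΔU = 35100 J.
State after step 1: P = 298 kPa, V = 105 L, T = 839 K.
Step 2 — Isothermal: T stays 839 K; PV = const ⇒ V₂ = 20.8 L, P₂ = 1500 kPa.
ΔU = 0 (ideal gas, T constant).
W = nRT ln(V₂/V₁) = 4.48×8.314×839×ln(0.199) = -50500 J.
Q = ΔU + W = -50500 J.
Net over both steps: W = -50500 J, Q = -15400 J, ΔU = 35100 J.

-15400 J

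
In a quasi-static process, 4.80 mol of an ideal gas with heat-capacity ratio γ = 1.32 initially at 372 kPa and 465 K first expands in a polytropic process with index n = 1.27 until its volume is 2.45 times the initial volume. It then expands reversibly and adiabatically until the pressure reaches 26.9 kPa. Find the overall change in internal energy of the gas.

V₁ = nRT₁/P₁ = 4.80×8.314×465/372 = 49.9 L.
Step 1 — Polytropic n=1.27: T₂ = T₁(V₁/V₂)^(n−1) = 465×(0.408)^0.27 = 365 K; P₂ = P₁(V₁/V₂)^n = 119 kPa.
W = (P₁V₁−P₂V₂)/(n−1) = (372×49.9−119×122)/0.27 = 14800 J.
ΔU = nCvΔT = 4.80×26.0×(365−465) = -12500 J.
Q = ΔU + W = 2310 J.
State after step 1: P = 119 kPa, V = 122 L, T = 365 K.
Step 2 — Adiabatic: T₂/T₁ = (P₂/P₁)^((γ−1)/γ) ⇒ T₂ = 365×(0.226)^0.242 = 254 K; V₂ = 378 L.
ΔU = nCvΔT = 4.80×26.0×(254−365) = -13800 J.
Q = 0 for an adiabatic process, so W = −ΔU = 13800 J.
Net over both steps: W = 28600 J, Q = 2310 J, ΔU = -26300 J.

-26300 J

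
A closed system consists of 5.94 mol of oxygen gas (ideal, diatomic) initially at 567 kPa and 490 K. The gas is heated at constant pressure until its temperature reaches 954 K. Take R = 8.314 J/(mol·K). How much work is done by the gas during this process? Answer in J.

V₁ = nRT₁/P₁ = 5.94×8.314×490/567 = 42.7 L.
Isobaric: P stays 567 kPa; V/T = const ⇒ T₂ = 954 K, V₂ = 83.1 L.
W = PΔV = 567×(83.1−42.7) kPa·L = 22900 J.

22900 J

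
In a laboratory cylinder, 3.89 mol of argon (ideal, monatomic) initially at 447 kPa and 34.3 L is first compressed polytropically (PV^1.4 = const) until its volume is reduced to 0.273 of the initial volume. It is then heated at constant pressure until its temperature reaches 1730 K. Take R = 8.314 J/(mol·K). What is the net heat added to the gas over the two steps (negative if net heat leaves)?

T₁ = P₁V₁/(nR) = 447×34.3/(3.89×8.314) = 474 K.
Step 1 — Polytropic n=1.4: T₂ = T₁(V₁/V₂)^(n−1) = 474×(3.66)^0.40 = 797 K; P₂ = P₁(V₁/V₂)^n = 2750 kPa.
W = (P₁V₁−P₂V₂)/(n−1) = (447×34.3−2750×9.36)/0.40 = -26100 J.
ΔU = nCvΔT = 3.89×12.5×(797−474) = 15700 J.
Q = ΔU + W = -10400 J.
State after step 1: P = 2750 kPa, V = 9.36 L, T = 797 K.
Step 2 — Isobaric: P stays 2750 kPa; V/T = const ⇒ T₂ = 1730 K, V₂ = 20.3 L.
W = PΔV = 2750×(20.3−9.36) kPa·L = 30200 J.
ΔU = nCvΔT = 3.89×12.5×(1730−797) = 45300 J.
Q = ΔU + W = nCpΔT = 75400 J.
Net over both steps: W = 4080 J, Q = 65000 J, ΔU = 60900 J.

65000 J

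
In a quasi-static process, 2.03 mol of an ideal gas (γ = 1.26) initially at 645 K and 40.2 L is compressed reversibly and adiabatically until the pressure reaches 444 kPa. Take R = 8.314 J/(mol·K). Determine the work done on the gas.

4500 J

P₁ = nRT₁/V₁ = 2.03×8.314×645/40.2 = 271 kPa.
Adiabatic: T₂/T₁ = (P₂/P₁)^((γ−1)/γ) ⇒ T₂ = 645×(1.64)^0.206 = 714 K; V₂ = 27.2 L.
ΔU = nCvΔT = 2.03×32.0×(714−645) = 4500 J.
Q = 0 for an adiabatic process, so W = −ΔU = -4500 J.
Work done on the gas = −W_by = 4500 J.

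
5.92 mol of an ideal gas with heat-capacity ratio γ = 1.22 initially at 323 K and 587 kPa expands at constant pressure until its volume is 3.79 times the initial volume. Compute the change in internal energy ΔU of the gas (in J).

V₁ = nRT₁/P₁ = 5.92×8.314×323/587 = 27.1 L.
Isobaric: P stays 587 kPa; V/T = const ⇒ T₂ = 1220 K, V₂ = 103 L.
For an ideal gas ΔU = nCvΔT with Cv = R/(γ−1) = 37.8 J/(mol·K).
ΔU = 5.92×37.8×(1220−323) = 202000 J.

202000 J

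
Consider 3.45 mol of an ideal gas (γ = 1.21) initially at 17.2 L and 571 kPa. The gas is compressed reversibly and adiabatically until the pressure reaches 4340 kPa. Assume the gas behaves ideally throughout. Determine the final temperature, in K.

487 K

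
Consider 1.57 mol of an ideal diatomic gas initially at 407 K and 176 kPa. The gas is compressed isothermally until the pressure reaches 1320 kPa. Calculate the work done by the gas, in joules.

-10700 J

V₁ = nRT₁/P₁ = 1.57×8.314×407/176 = 30.2 L.
Isothermal: T stays 407 K; PV = const ⇒ V₂ = 4.02 L, P₂ = 1320 kPa.
W = nRT ln(V₂/V₁) = 1.57×8.314×407×ln(0.133) = -10700 J.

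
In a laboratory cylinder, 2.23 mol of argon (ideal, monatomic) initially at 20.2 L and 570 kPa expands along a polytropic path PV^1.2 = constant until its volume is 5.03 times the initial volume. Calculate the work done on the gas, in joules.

-15900 J

T₁ = P₁V₁/(nR) = 570×20.2/(2.23×8.314) = 621 K.
Polytropic n=1.2: T₂ = T₁(V₁/V₂)^(n−1) = 621×(0.199)^0.20 = 450 K; P₂ = P₁(V₁/V₂)^n = 82.0 kPa.
W = (P₁V₁−P₂V₂)/(n−1) = (570×20.2−82.0×102)/0.20 = 15900 J.
Work done on the gas = −W_by = -15900 J.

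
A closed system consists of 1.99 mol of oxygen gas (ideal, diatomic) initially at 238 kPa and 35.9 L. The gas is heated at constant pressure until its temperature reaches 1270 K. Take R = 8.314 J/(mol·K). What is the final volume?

88.3 L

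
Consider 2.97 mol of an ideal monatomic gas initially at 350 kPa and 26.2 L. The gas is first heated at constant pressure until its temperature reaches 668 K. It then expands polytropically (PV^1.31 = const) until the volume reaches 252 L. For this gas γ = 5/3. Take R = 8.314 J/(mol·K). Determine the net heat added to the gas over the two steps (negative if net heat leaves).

T₁ = P₁V₁/(nR) = 350×26.2/(2.97×8.314) = 371 K.
Step 1 — Isobaric: P stays 350 kPa; V/T = const ⇒ T₂ = 668 K, V₂ = 47.1 L.
W = PΔV = 350×(47.1−26.2) kPa·L = 7320 J.
ΔU = nCvΔT = 2.97×12.5×(668−371) = 11000 J.
Q = ΔU + W = nCpΔT = 18300 J.
State after step 1: P = 350 kPa, V = 47.1 L, T = 668 K.
Step 2 — Polytropic n=1.31: T₂ = T₁(V₁/V₂)^(n−1) = 668×(0.187)^0.31 = 397 K; P₂ = P₁(V₁/V₂)^n = 38.9 kPa.
W = (P₁V₁−P₂V₂)/(n−1) = (350×47.1−38.9×252)/0.31 = 21600 J.
ΔU = nCvΔT = 2.97×12.5×(397−668) = -10000 J.
Q = ΔU + W = 11500 J.
Net over both steps: W = 28900 J, Q = 29800 J, ΔU = 958 J.

29800 J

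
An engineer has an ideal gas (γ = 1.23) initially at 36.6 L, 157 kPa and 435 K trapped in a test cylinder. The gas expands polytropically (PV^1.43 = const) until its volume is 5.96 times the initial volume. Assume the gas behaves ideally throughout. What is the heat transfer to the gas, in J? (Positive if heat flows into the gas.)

n = P₁V₁/(RT₁) = 157×36.6/(8.314×435) = 1.59 mol.
Polytropic n=1.43: T₂ = T₁(V₁/V₂)^(n−1) = 435×(0.168)^0.43 = 202 K; P₂ = P₁(V₁/V₂)^n = 12.2 kPa.
W = (P₁V₁−P₂V₂)/(n−1) = (157×36.6−12.2×218)/0.43 = 7160 J.
ΔU = nCvΔT = 1.59×36.1×(202−435) = -13400 J.
Q = ΔU + W = -6230 J.

-6230 J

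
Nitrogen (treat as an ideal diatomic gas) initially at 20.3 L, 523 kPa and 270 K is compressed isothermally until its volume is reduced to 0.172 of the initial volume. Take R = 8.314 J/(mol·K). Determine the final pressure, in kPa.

Isothermal: T stays 270 K; PV = const ⇒ V₂ = 3.49 L, P₂ = 3040 kPa.

3040 kPa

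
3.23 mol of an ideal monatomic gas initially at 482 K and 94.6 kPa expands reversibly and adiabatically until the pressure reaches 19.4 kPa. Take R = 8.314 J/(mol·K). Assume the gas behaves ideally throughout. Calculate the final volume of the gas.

V₁ = nRT₁/P₁ = 3.23×8.314×482/94.6 = 137 L.
Adiabatic: T₂/T₁ = (P₂/P₁)^((γ−1)/γ) ⇒ T₂ = 482×(0.205)^0.400 = 256 K; V₂ = 354 L.

354 L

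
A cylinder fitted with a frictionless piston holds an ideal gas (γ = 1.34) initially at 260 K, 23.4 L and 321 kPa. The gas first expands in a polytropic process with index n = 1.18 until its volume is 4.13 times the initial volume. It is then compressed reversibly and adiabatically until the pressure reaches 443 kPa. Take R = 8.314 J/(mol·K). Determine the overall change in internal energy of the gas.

n = P₁V₁/(RT₁) = 321×23.4/(8.314×260) = 3.47 mol.
Step 1 — Polytropic n=1.18: T₂ = T₁(V₁/V₂)^(n−1) = 260×(0.242)^0.18 = 201 K; P₂ = P₁(V₁/V₂)^n = 60.2 kPa.
W = (P₁V₁−P₂V₂)/(n−1) = (321×23.4−60.2×96.6)/0.18 = 9400 J.
ΔU = nCvΔT = 3.47×24.5×(201−260) = -4980 J.
Q = ΔU + W = 4420 J.
State after step 1: P = 60.2 kPa, V = 96.6 L, T = 201 K.
Step 2 — Adiabatic: T₂/T₁ = (P₂/P₁)^((γ−1)/γ) ⇒ T₂ = 201×(7.36)^0.254 = 334 K; V₂ = 21.8 L.
ΔU = nCvΔT = 3.47×24.5×(334−201) = 11300 J.
Q = 0 for an adiabatic process, so W = −ΔU = -11300 J.
Net over both steps: W = -1880 J, Q = 4420 J, ΔU = 6310 J.

6310 J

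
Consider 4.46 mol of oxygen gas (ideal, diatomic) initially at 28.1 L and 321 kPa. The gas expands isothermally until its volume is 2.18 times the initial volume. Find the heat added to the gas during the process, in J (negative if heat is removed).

T₁ = P₁V₁/(nR) = 321×28.1/(4.46×8.314) = 243 K.
Isothermal: T stays 243 K; PV = const ⇒ V₂ = 61.3 L, P₂ = 147 kPa.
ΔU = 0 (ideal gas, T constant).
W = nRT ln(V₂/V₁) = 4.46×8.314×243×ln(2.18) = 7030 J.
Q = ΔU + W = 7030 J.

7030 J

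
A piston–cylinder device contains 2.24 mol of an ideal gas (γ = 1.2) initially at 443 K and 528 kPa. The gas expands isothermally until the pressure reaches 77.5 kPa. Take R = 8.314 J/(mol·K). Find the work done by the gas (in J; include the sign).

15800 J

V₁ = nRT₁/P₁ = 2.24×8.314×443/528 = 15.6 L.
Isothermal: T stays 443 K; PV = const ⇒ V₂ = 106 L, P₂ = 77.5 kPa.
W = nRT ln(V₂/V₁) = 2.24×8.314×443×ln(6.81) = 15800 J.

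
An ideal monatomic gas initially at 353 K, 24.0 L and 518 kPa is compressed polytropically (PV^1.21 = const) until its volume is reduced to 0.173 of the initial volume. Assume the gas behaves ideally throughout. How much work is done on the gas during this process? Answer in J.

26400 J

n = P₁V₁/(RT₁) = 518×24.0/(8.314×353) = 4.24 mol.
Polytropic n=1.21: T₂ = T₁(V₁/V₂)^(n−1) = 353×(5.78)^0.21 = 510 K; P₂ = P₁(V₁/V₂)^n = 4330 kPa.
W = (P₁V₁−P₂V₂)/(n−1) = (518×24.0−4330×4.15)/0.21 = -26400 J.
Work done on the gas = −W_by = 26400 J.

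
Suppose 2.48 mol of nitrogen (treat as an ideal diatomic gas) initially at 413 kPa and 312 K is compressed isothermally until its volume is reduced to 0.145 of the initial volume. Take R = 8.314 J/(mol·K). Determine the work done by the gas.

V₁ = nRT₁/P₁ = 2.48×8.314×312/413 = 15.6 L.
Isothermal: T stays 312 K; PV = const ⇒ V₂ = 2.26 L, P₂ = 2850 kPa.
W = nRT ln(V₂/V₁) = 2.48×8.314×312×ln(0.145) = -12400 J.

-12400 J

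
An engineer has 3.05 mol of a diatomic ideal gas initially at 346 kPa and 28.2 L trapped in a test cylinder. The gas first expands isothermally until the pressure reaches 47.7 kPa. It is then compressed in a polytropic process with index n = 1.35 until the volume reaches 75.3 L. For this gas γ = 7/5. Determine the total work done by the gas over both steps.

7660 J

T₁ = P₁V₁/(nR) = 346×28.2/(3.05×8.314) = 385 K.
Step 1 — Isothermal: T stays 385 K; PV = const ⇒ V₂ = 205 L, P₂ = 47.7 kPa.
ΔU = 0 (ideal gas, T constant).
W = nRT ln(V₂/V₁) = 3.05×8.314×385×ln(7.25) = 19300 J.
Q = ΔU + W = 19300 J.
State after step 1: P = 47.7 kPa, V = 205 L, T = 385 K.
Step 2 — Polytropic n=1.35: T₂ = T₁(V₁/V₂)^(n−1) = 385×(2.72)^0.35 = 546 K; P₂ = P₁(V₁/V₂)^n = 184 kPa.
W = (P₁V₁−P₂V₂)/(n−1) = (47.7×205−184×75.3)/0.35 = -11700 J.
ΔU = nCvΔT = 3.05×20.8×(546−385) = 10200 J.
Q = ΔU + W = -1460 J.
Net over both steps: W = 7660 J, Q = 17900 J, ΔU = 10200 J.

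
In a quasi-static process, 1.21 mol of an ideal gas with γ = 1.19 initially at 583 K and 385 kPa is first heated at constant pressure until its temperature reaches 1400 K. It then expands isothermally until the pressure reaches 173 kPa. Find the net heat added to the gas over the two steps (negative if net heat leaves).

62700 J

V₁ = nRT₁/P₁ = 1.21×8.314×583/385 = 15.2 L.
Step 1 — Isobaric: P stays 385 kPa; V/T = const ⇒ T₂ = 1400 K, V₂ = 36.6 L.
W = PΔV = 385×(36.6−15.2) kPa·L = 8220 J.
ΔU = nCvΔT = 1.21×43.8×(1400−583) = 43300 J.
Q = ΔU + W = nCpΔT = 51500 J.
State after step 1: P = 385 kPa, V = 36.6 L, T = 1400 K.
Step 2 — Isothermal: T stays 1400 K; PV = const ⇒ V₂ = 81.4 L, P₂ = 173 kPa.
ΔU = 0 (ideal gas, T constant).
W = nRT ln(V₂/V₁) = 1.21×8.314×1400×ln(2.23) = 11300 J.
Q = ΔU + W = 11300 J.
Net over both steps: W = 19500 J, Q = 62700 J, ΔU = 43300 J.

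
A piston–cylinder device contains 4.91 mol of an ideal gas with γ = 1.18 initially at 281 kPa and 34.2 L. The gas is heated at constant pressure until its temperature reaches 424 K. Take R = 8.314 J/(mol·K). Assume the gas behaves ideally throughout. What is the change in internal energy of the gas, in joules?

42800 J

T₁ = P₁V₁/(nR) = 281×34.2/(4.91×8.314) = 235 K.
Isobaric: P stays 281 kPa; V/T = const ⇒ T₂ = 424 K, V₂ = 61.6 L.
For an ideal gas ΔU = nCvΔT with Cv = R/(γ−1) = 46.2 J/(mol·K).
ΔU = 4.91×46.2×(424−235) = 42800 J.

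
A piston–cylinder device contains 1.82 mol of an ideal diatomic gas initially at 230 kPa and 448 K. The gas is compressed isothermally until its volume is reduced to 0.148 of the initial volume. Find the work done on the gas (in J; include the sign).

13000 J

V₁ = nRT₁/P₁ = 1.82×8.314×448/230 = 29.5 L.
Isothermal: T stays 448 K; PV = const ⇒ V₂ = 4.36 L, P₂ = 1550 kPa.
W = nRT ln(V₂/V₁) = 1.82×8.314×448×ln(0.148) = -13000 J.
Work done on the gas = −W_by = 13000 J.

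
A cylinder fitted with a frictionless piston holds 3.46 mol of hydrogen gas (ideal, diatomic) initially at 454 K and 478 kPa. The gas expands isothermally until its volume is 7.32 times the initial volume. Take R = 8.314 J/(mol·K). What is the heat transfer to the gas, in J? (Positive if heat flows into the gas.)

V₁ = nRT₁/P₁ = 3.46×8.314×454/478 = 27.3 L.
Isothermal: T stays 454 K; PV = const ⇒ V₂ = 200 L, P₂ = 65.3 kPa.
ΔU = 0 (ideal gas, T constant).
W = nRT ln(V₂/V₁) = 3.46×8.314×454×ln(7.32) = 26000 J.
Q = ΔU + W = 26000 J.

26000 J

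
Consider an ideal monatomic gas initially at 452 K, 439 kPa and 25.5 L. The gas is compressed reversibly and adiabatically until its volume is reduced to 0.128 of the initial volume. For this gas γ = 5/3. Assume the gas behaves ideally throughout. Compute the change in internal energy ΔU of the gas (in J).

n = P₁V₁/(RT₁) = 439×25.5/(8.314×452) = 2.98 mol.
Adiabatic: TV^(γ−1) = const ⇒ T₂ = 452×(7.81)^0.667 = 1780 K; PV^γ = const ⇒ P₂ = 13500 kPa.
For an ideal gas ΔU = nCvΔT with Cv = (3/2)R = 12.5 J/(mol·K).
ΔU = 2.98×12.5×(1780−452) = 49300 J.

49300 J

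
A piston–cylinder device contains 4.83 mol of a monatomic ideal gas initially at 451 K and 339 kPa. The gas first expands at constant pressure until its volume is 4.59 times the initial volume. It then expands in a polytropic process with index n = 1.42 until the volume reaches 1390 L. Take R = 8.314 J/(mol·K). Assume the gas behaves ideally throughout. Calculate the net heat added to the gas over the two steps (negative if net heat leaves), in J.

200000 J

V₁ = nRT₁/P₁ = 4.83×8.314×451/339 = 53.4 L.
Step 1 — Isobaric: P stays 339 kPa; V/T = const ⇒ T₂ = 2070 K, V₂ = 245 L.
W = PΔV = 339×(245−53.4) kPa·L = 65000 J.
ΔU = nCvΔT = 4.83×12.5×(2070−451) = 97500 J.
Q = ΔU + W = nCpΔT = 163000 J.
State after step 1: P = 339 kPa, V = 245 L, T = 2070 K.
Step 2 — Polytropic n=1.42: T₂ = T₁(V₁/V₂)^(n−1) = 2070×(0.176)^0.42 = 999 K; P₂ = P₁(V₁/V₂)^n = 28.9 kPa.
W = (P₁V₁−P₂V₂)/(n−1) = (339×245−28.9×1390)/0.42 = 102000 J.
ΔU = nCvΔT = 4.83×12.5×(999−2070) = -64500 J.
Q = ΔU + W = 37900 J.
Net over both steps: W = 167000 J, Q = 200000 J, ΔU = 33000 J.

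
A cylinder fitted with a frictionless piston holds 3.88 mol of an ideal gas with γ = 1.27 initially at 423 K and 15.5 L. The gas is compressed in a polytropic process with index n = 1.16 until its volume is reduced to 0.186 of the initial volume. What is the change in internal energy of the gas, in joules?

15600 J

P₁ = nRT₁/V₁ = 3.88×8.314×423/15.5 = 880 kPa.
Polytropic n=1.16: T₂ = T₁(V₁/V₂)^(n−1) = 423×(5.38)^0.16 = 554 K; P₂ = P₁(V₁/V₂)^n = 6190 kPa.
For an ideal gas ΔU = nCvΔT with Cv = R/(γ−1) = 30.8 J/(mol·K).
ΔU = 3.88×30.8×(554−423) = 15600 J.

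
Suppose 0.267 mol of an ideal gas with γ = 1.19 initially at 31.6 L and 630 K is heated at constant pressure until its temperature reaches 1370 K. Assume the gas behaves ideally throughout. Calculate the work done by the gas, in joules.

P₁ = nRT₁/V₁ = 0.267×8.314×630/31.6 = 44.3 kPa.
Isobaric: P stays 44.3 kPa; V/T = const ⇒ T₂ = 1370 K, V₂ = 68.7 L.
W = PΔV = 44.3×(68.7−31.6) kPa·L = 1640 J.

1640 J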